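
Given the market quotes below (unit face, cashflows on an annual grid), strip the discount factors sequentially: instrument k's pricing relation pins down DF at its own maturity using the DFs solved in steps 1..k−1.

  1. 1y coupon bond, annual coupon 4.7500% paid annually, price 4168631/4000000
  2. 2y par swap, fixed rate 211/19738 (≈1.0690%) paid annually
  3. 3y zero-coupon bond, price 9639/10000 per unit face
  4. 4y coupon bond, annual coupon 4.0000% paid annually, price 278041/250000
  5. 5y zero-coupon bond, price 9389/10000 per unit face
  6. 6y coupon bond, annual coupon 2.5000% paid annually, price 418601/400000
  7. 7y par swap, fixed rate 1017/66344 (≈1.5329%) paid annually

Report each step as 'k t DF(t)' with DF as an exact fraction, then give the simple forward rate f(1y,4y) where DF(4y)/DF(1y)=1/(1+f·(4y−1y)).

step 1 [1y] bond c/1=19/400: DF=(4168631/4000000 − 19/400·(0))/(1+19/400) = 9949/10000 ≈ 0.994900
step 2 [2y] swap r/1=211/19738: DF=(1 − 211/19738·(0.994900))/(1+211/19738) = 9789/10000 ≈ 0.978900
step 3 [3y] zero: DF = P = 9639/10000 ≈ 0.963900
step 4 [4y] bond c/1=1/25: DF=(278041/250000 − 1/25·(0.994900+0.978900+0.963900))/(1+1/25) = 2391/2500 ≈ 0.956400
step 5 [5y] zero: DF = P = 9389/10000 ≈ 0.938900
step 6 [6y] bond c/1=1/40: DF=(418601/400000 − 1/40·(0.994900+0.978900+0.963900+0.956400+0.938900))/(1+1/40) = 9031/10000 ≈ 0.903100
step 7 [7y] swap r/1=1017/66344: DF=(1 − 1017/66344·(0.994900+0.978900+0.963900+0.956400+0.938900+0.903100))/(1+1017/66344) = 8983/10000 ≈ 0.898300

1 1 9949/10000
2 2 9789/10000
3 3 9639/10000
4 4 2391/2500
5 5 9389/10000
6 6 9031/10000
7 7 8983/10000
f(1y,4y) = ((9949/10000)/(2391/2500) − 1)/(3) = 385/28692 ≈ 1.3418%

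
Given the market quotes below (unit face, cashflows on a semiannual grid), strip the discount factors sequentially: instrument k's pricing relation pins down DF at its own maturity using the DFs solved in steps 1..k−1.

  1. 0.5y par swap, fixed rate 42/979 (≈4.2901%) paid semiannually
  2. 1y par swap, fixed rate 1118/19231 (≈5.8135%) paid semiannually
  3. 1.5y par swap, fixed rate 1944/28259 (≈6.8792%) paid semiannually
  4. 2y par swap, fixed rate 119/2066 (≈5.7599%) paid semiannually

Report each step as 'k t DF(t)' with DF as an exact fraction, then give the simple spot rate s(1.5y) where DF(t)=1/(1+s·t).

step 1 [0.5y] swap r/2=21/979: DF=(1 − 21/979·(0))/(1+21/979) = 979/1000 ≈ 0.979000
step 2 [1y] swap r/2=559/19231: DF=(1 − 559/19231·(0.979000))/(1+559/19231) = 9441/10000 ≈ 0.944100
step 3 [1.5y] swap r/2=972/28259: DF=(1 − 972/28259·(0.979000+0.944100))/(1+972/28259) = 2257/2500 ≈ 0.902800
step 4 [2y] swap r/2=119/4132: DF=(1 − 119/4132·(0.979000+0.944100+0.902800))/(1+119/4132) = 8929/10000 ≈ 0.892900

1 1/2 979/1000
2 1 9441/10000
3 3/2 2257/2500
4 2 8929/10000
s(1.5y) = (1/(2257/2500) − 1)/(3/2) = 162/2257 ≈ 7.1777%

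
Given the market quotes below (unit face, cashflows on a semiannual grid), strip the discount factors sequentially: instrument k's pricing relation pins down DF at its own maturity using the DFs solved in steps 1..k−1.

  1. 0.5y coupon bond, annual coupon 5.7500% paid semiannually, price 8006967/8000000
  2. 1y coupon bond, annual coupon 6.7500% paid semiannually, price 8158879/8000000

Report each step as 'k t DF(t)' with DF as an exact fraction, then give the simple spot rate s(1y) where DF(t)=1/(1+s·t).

step 1 [0.5y] bond c/2=23/800: DF=(8006967/8000000 − 23/800·(0))/(1+23/800) = 9729/10000 ≈ 0.972900
step 2 [1y] bond c/2=27/800: DF=(8158879/8000000 − 27/800·(0.972900))/(1+27/800) = 2387/2500 ≈ 0.954800

1 1/2 9729/10000
2 1 2387/2500
s(1y) = (1/(2387/2500) − 1)/(1) = 113/2387 ≈ 4.7340%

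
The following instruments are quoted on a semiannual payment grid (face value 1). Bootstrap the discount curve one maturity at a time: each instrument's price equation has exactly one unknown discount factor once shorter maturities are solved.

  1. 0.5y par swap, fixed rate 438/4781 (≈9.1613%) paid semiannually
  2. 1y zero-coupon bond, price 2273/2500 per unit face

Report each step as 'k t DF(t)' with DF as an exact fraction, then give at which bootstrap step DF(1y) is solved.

1 1/2 4781/5000
2 1 2273/2500
DF(1y) is solved at step 2

step 1 [0.5y] swap r/2=219/4781: DF=(1 − 219/4781·(0))/(1+219/4781) = 4781/5000 ≈ 0.956200
step 2 [1y] zero: DF = P = 2273/2500 ≈ 0.909200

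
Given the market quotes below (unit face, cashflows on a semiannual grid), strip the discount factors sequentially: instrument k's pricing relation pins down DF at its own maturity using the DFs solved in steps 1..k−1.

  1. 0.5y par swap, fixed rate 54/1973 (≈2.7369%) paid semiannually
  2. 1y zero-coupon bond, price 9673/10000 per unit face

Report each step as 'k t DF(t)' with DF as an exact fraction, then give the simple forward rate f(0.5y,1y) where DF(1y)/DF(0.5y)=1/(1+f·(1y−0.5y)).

step 1 [0.5y] swap r/2=27/1973: DF=(1 − 27/1973·(0))/(1+27/1973) = 1973/2000 ≈ 0.986500
step 2 [1y] zero: DF = P = 9673/10000 ≈ 0.967300

1 1/2 1973/2000
2 1 9673/10000
f(0.5y,1y) = ((1973/2000)/(9673/10000) − 1)/(1/2) = 384/9673 ≈ 3.9698%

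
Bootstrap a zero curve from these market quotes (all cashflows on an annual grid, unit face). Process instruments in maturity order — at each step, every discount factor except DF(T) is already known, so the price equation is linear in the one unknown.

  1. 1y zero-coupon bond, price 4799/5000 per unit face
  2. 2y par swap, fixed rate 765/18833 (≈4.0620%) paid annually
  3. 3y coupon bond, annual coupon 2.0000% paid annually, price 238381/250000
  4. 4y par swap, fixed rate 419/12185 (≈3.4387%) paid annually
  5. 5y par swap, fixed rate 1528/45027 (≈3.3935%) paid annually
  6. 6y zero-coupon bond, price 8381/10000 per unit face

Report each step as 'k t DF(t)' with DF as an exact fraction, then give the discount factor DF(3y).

step 1 [1y] zero: DF = P = 4799/5000 ≈ 0.959800
step 2 [2y] swap r/1=765/18833: DF=(1 − 765/18833·(0.959800))/(1+765/18833) = 1847/2000 ≈ 0.923500
step 3 [3y] bond c/1=1/50: DF=(238381/250000 − 1/50·(0.959800+0.923500))/(1+1/50) = 8979/10000 ≈ 0.897900
step 4 [4y] swap r/1=419/12185: DF=(1 − 419/12185·(0.959800+0.923500+0.897900))/(1+419/12185) = 8743/10000 ≈ 0.874300
step 5 [5y] swap r/1=1528/45027: DF=(1 − 1528/45027·(0.959800+0.923500+0.897900+0.874300))/(1+1528/45027) = 1059/1250 ≈ 0.847200
step 6 [6y] zero: DF = P = 8381/10000 ≈ 0.838100

1 1 4799/5000
2 2 1847/2000
3 3 8979/10000
4 4 8743/10000
5 5 1059/1250
6 6 8381/10000
DF(3y) = 8979/10000 ≈ 0.897900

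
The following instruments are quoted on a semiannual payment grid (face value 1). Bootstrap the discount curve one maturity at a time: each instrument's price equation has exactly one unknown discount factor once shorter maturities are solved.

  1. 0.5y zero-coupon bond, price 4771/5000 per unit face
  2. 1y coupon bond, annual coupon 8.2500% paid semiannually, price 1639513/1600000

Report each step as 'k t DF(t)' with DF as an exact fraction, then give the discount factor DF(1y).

step 1 [0.5y] zero: DF = P = 4771/5000 ≈ 0.954200
step 2 [1y] bond c/2=33/800: DF=(1639513/1600000 − 33/800·(0.954200))/(1+33/800) = 9463/10000 ≈ 0.946300

1 1/2 4771/5000
2 1 9463/10000
DF(1y) = 9463/10000 ≈ 0.946300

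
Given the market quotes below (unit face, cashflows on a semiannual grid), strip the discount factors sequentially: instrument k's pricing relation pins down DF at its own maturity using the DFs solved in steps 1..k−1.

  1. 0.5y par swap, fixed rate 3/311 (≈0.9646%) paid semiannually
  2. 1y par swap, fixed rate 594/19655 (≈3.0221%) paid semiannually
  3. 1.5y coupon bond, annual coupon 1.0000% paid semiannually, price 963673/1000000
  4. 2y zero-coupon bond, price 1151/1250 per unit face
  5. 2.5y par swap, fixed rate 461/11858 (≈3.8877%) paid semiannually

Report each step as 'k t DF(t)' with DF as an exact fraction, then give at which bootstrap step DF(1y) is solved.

1 1/2 622/625
2 1 9703/10000
3 3/2 9491/10000
4 2 1151/1250
5 5/2 4539/5000
DF(1y) is solved at step 2

step 1 [0.5y] swap r/2=3/622: DF=(1 − 3/622·(0))/(1+3/622) = 622/625 ≈ 0.995200
step 2 [1y] swap r/2=297/19655: DF=(1 − 297/19655·(0.995200))/(1+297/19655) = 9703/10000 ≈ 0.970300
step 3 [1.5y] bond c/2=1/200: DF=(963673/1000000 − 1/200·(0.995200+0.970300))/(1+1/200) = 9491/10000 ≈ 0.949100
step 4 [2y] zero: DF = P = 1151/1250 ≈ 0.920800
step 5 [2.5y] swap r/2=461/23716: DF=(1 − 461/23716·(0.995200+0.970300+0.949100+0.920800))/(1+461/23716) = 4539/5000 ≈ 0.907800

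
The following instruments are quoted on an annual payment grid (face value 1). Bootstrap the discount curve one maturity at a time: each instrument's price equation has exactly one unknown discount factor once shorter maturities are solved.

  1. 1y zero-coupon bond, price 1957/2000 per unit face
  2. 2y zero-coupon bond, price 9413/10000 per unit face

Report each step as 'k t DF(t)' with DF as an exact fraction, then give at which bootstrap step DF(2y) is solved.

1 1 1957/2000
2 2 9413/10000
DF(2y) is solved at step 2

step 1 [1y] zero: DF = P = 1957/2000 ≈ 0.978500
step 2 [2y] zero: DF = P = 9413/10000 ≈ 0.941300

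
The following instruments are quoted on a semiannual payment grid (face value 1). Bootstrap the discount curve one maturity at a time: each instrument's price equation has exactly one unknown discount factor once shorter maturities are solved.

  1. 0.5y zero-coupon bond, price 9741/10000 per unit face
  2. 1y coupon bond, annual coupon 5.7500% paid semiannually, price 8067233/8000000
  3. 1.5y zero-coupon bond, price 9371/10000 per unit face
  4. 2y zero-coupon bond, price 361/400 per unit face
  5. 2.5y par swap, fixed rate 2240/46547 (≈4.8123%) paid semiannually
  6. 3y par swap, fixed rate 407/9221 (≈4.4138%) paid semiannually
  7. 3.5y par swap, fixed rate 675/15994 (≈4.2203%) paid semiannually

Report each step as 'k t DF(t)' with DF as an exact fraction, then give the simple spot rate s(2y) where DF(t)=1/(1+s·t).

1 1/2 9741/10000
2 1 953/1000
3 3/2 9371/10000
4 2 361/400
5 5/2 111/125
6 3 8779/10000
7 7/2 173/200
s(2y) = (1/(361/400) − 1)/(2) = 39/722 ≈ 5.4017%

step 1 [0.5y] zero: DF = P = 9741/10000 ≈ 0.974100
step 2 [1y] bond c/2=23/800: DF=(8067233/8000000 − 23/800·(0.974100))/(1+23/800) = 953/1000 ≈ 0.953000
step 3 [1.5y] zero: DF = P = 9371/10000 ≈ 0.937100
step 4 [2y] zero: DF = P = 361/400 ≈ 0.902500
step 5 [2.5y] swap r/2=1120/46547: DF=(1 − 1120/46547·(0.974100+0.953000+0.937100+0.902500))/(1+1120/46547) = 111/125 ≈ 0.888000
step 6 [3y] swap r/2=407/18442: DF=(1 − 407/18442·(0.974100+0.953000+0.937100+0.902500+0.888000))/(1+407/18442) = 8779/10000 ≈ 0.877900
step 7 [3.5y] swap r/2=675/31988: DF=(1 − 675/31988·(0.974100+0.953000+0.937100+0.902500+0.888000+0.877900))/(1+675/31988) = 173/200 ≈ 0.865000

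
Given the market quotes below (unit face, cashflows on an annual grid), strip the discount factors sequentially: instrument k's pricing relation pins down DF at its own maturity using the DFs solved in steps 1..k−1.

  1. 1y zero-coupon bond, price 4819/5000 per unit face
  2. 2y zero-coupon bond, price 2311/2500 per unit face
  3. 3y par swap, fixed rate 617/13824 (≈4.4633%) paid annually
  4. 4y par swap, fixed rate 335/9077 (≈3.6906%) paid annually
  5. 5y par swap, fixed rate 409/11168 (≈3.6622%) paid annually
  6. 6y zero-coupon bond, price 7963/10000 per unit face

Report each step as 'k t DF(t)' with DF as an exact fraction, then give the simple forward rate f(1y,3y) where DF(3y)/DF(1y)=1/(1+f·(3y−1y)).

step 1 [1y] zero: DF = P = 4819/5000 ≈ 0.963800
step 2 [2y] zero: DF = P = 2311/2500 ≈ 0.924400
step 3 [3y] swap r/1=617/13824: DF=(1 − 617/13824·(0.963800+0.924400))/(1+617/13824) = 4383/5000 ≈ 0.876600
step 4 [4y] swap r/1=335/9077: DF=(1 − 335/9077·(0.963800+0.924400+0.876600))/(1+335/9077) = 433/500 ≈ 0.866000
step 5 [5y] swap r/1=409/11168: DF=(1 − 409/11168·(0.963800+0.924400+0.876600+0.866000))/(1+409/11168) = 2091/2500 ≈ 0.836400
step 6 [6y] zero: DF = P = 7963/10000 ≈ 0.796300

1 1 4819/5000
2 2 2311/2500
3 3 4383/5000
4 4 433/500
5 5 2091/2500
6 6 7963/10000
f(1y,3y) = ((4819/5000)/(4383/5000) − 1)/(2) = 218/4383 ≈ 4.9738%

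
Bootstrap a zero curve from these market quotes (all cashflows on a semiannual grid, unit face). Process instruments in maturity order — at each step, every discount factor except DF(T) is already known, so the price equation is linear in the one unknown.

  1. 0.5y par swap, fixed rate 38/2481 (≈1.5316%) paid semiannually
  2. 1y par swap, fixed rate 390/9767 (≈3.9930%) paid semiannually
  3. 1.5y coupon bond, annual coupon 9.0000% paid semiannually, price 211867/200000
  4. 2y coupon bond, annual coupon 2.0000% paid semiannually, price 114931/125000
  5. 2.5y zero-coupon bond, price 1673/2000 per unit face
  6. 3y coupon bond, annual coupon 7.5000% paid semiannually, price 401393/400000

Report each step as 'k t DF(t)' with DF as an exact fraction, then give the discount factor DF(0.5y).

1 1/2 2481/2500
2 1 961/1000
3 3/2 581/625
4 2 4409/5000
5 5/2 1673/2000
6 3 8009/10000
DF(0.5y) = 2481/2500 ≈ 0.992400

step 1 [0.5y] swap r/2=19/2481: DF=(1 − 19/2481·(0))/(1+19/2481) = 2481/2500 ≈ 0.992400
step 2 [1y] swap r/2=195/9767: DF=(1 − 195/9767·(0.992400))/(1+195/9767) = 961/1000 ≈ 0.961000
step 3 [1.5y] bond c/2=9/200: DF=(211867/200000 − 9/200·(0.992400+0.961000))/(1+9/200) = 581/625 ≈ 0.929600
step 4 [2y] bond c/2=1/100: DF=(114931/125000 − 1/100·(0.992400+0.961000+0.929600))/(1+1/100) = 4409/5000 ≈ 0.881800
step 5 [2.5y] zero: DF = P = 1673/2000 ≈ 0.836500
step 6 [3y] bond c/2=3/80: DF=(401393/400000 − 3/80·(0.992400+0.961000+0.929600+0.881800+0.836500))/(1+3/80) = 8009/10000 ≈ 0.800900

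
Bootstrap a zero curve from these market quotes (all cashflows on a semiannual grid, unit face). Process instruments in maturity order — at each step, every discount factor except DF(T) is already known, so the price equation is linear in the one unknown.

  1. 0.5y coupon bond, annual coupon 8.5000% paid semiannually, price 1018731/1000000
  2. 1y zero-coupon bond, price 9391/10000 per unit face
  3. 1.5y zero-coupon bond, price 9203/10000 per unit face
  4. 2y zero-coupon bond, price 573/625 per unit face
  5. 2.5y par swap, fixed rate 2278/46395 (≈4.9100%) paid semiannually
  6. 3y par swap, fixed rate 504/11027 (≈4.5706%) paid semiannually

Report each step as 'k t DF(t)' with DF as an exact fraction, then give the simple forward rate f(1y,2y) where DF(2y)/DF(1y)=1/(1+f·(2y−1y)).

step 1 [0.5y] bond c/2=17/400: DF=(1018731/1000000 − 17/400·(0))/(1+17/400) = 2443/2500 ≈ 0.977200
step 2 [1y] zero: DF = P = 9391/10000 ≈ 0.939100
step 3 [1.5y] zero: DF = P = 9203/10000 ≈ 0.920300
step 4 [2y] zero: DF = P = 573/625 ≈ 0.916800
step 5 [2.5y] swap r/2=1139/46395: DF=(1 − 1139/46395·(0.977200+0.939100+0.920300+0.916800))/(1+1139/46395) = 8861/10000 ≈ 0.886100
step 6 [3y] swap r/2=252/11027: DF=(1 − 252/11027·(0.977200+0.939100+0.920300+0.916800+0.886100))/(1+252/11027) = 437/500 ≈ 0.874000

1 1/2 2443/2500
2 1 9391/10000
3 3/2 9203/10000
4 2 573/625
5 5/2 8861/10000
6 3 437/500
f(1y,2y) = ((9391/10000)/(573/625) − 1)/(1) = 223/9168 ≈ 2.4324%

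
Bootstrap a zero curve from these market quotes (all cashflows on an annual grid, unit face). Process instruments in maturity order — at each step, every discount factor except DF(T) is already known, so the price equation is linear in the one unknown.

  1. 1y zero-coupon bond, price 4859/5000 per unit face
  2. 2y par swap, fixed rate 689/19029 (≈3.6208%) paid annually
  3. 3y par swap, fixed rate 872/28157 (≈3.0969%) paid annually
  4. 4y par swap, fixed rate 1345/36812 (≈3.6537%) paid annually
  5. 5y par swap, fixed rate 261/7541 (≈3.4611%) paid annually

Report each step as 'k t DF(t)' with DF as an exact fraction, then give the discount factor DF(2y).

1 1 4859/5000
2 2 9311/10000
3 3 1141/1250
4 4 1731/2000
5 5 4217/5000
DF(2y) = 9311/10000 ≈ 0.931100

step 1 [1y] zero: DF = P = 4859/5000 ≈ 0.971800
step 2 [2y] swap r/1=689/19029: DF=(1 − 689/19029·(0.971800))/(1+689/19029) = 9311/10000 ≈ 0.931100
step 3 [3y] swap r/1=872/28157: DF=(1 − 872/28157·(0.971800+0.931100))/(1+872/28157) = 1141/1250 ≈ 0.912800
step 4 [4y] swap r/1=1345/36812: DF=(1 − 1345/36812·(0.971800+0.931100+0.912800))/(1+1345/36812) = 1731/2000 ≈ 0.865500
step 5 [5y] swap r/1=261/7541: DF=(1 − 261/7541·(0.971800+0.931100+0.912800+0.865500))/(1+261/7541) = 4217/5000 ≈ 0.843400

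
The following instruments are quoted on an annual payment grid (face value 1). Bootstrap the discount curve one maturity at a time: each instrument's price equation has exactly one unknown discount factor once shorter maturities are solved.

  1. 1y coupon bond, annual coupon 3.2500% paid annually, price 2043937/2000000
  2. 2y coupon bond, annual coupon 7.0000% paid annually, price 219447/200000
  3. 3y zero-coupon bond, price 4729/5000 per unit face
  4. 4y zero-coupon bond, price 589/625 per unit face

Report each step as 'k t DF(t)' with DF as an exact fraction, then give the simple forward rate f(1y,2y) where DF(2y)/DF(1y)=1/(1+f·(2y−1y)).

1 1 4949/5000
2 2 9607/10000
3 3 4729/5000
4 4 589/625
f(1y,2y) = ((4949/5000)/(9607/10000) − 1)/(1) = 291/9607 ≈ 3.0290%

step 1 [1y] bond c/1=13/400: DF=(2043937/2000000 − 13/400·(0))/(1+13/400) = 4949/5000 ≈ 0.989800
step 2 [2y] bond c/1=7/100: DF=(219447/200000 − 7/100·(0.989800))/(1+7/100) = 9607/10000 ≈ 0.960700
step 3 [3y] zero: DF = P = 4729/5000 ≈ 0.945800
step 4 [4y] zero: DF = P = 589/625 ≈ 0.942400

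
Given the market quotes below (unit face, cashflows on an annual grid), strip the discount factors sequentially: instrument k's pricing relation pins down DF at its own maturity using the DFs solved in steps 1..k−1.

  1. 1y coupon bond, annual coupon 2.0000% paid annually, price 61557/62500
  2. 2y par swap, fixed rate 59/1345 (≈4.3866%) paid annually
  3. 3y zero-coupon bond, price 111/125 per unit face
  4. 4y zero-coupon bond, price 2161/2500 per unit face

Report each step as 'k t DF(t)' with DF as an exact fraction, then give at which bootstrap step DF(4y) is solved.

step 1 [1y] bond c/1=1/50: DF=(61557/62500 − 1/50·(0))/(1+1/50) = 1207/1250 ≈ 0.965600
step 2 [2y] swap r/1=59/1345: DF=(1 − 59/1345·(0.965600))/(1+59/1345) = 4587/5000 ≈ 0.917400
step 3 [3y] zero: DF = P = 111/125 ≈ 0.888000
step 4 [4y] zero: DF = P = 2161/2500 ≈ 0.864400

1 1 1207/1250
2 2 4587/5000
3 3 111/125
4 4 2161/2500
DF(4y) is solved at step 4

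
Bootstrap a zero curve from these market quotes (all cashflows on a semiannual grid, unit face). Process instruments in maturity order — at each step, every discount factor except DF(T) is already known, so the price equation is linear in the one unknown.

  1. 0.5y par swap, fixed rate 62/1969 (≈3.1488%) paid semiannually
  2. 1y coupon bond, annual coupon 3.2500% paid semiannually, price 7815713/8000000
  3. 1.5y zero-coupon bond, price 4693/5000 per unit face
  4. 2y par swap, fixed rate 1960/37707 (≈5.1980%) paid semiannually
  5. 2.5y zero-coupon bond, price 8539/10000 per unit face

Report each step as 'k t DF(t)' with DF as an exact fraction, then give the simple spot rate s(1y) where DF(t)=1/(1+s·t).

step 1 [0.5y] swap r/2=31/1969: DF=(1 − 31/1969·(0))/(1+31/1969) = 1969/2000 ≈ 0.984500
step 2 [1y] bond c/2=13/800: DF=(7815713/8000000 − 13/800·(0.984500))/(1+13/800) = 591/625 ≈ 0.945600
step 3 [1.5y] zero: DF = P = 4693/5000 ≈ 0.938600
step 4 [2y] swap r/2=980/37707: DF=(1 − 980/37707·(0.984500+0.945600+0.938600))/(1+980/37707) = 451/500 ≈ 0.902000
step 5 [2.5y] zero: DF = P = 8539/10000 ≈ 0.853900

1 1/2 1969/2000
2 1 591/625
3 3/2 4693/5000
4 2 451/500
5 5/2 8539/10000
s(1y) = (1/(591/625) − 1)/(1) = 34/591 ≈ 5.7530%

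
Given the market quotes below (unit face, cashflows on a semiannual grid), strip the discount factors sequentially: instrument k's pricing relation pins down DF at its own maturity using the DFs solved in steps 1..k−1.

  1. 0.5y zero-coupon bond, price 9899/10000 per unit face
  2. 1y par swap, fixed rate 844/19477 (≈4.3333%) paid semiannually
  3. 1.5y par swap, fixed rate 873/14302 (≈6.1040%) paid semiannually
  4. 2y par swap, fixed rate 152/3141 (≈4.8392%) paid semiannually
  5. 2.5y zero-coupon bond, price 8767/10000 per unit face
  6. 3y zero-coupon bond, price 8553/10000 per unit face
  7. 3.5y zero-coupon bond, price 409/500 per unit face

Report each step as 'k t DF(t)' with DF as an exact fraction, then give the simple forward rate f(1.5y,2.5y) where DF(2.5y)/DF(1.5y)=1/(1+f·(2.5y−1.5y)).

step 1 [0.5y] zero: DF = P = 9899/10000 ≈ 0.989900
step 2 [1y] swap r/2=422/19477: DF=(1 − 422/19477·(0.989900))/(1+422/19477) = 4789/5000 ≈ 0.957800
step 3 [1.5y] swap r/2=873/28604: DF=(1 − 873/28604·(0.989900+0.957800))/(1+873/28604) = 9127/10000 ≈ 0.912700
step 4 [2y] swap r/2=76/3141: DF=(1 − 76/3141·(0.989900+0.957800+0.912700))/(1+76/3141) = 568/625 ≈ 0.908800
step 5 [2.5y] zero: DF = P = 8767/10000 ≈ 0.876700
step 6 [3y] zero: DF = P = 8553/10000 ≈ 0.855300
step 7 [3.5y] zero: DF = P = 409/500 ≈ 0.818000

1 1/2 9899/10000
2 1 4789/5000
3 3/2 9127/10000
4 2 568/625
5 5/2 8767/10000
6 3 8553/10000
7 7/2 409/500
f(1.5y,2.5y) = ((9127/10000)/(8767/10000) − 1)/(1) = 360/8767 ≈ 4.1063%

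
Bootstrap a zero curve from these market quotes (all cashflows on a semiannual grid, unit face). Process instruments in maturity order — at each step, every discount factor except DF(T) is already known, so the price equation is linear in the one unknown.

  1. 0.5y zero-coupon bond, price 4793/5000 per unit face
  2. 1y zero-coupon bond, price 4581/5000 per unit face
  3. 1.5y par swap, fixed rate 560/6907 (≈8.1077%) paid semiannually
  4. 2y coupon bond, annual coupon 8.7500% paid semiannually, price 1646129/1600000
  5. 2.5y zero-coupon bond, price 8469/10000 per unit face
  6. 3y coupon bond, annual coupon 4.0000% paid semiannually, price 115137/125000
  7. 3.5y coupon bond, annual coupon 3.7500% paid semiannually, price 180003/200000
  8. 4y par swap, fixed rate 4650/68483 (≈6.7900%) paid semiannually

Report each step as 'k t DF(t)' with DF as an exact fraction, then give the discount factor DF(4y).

1 1/2 4793/5000
2 1 4581/5000
3 3/2 111/125
4 2 8699/10000
5 5/2 8469/10000
6 3 1019/1250
7 7/2 393/500
8 4 307/400
DF(4y) = 307/400 ≈ 0.767500

step 1 [0.5y] zero: DF = P = 4793/5000 ≈ 0.958600
step 2 [1y] zero: DF = P = 4581/5000 ≈ 0.916200
step 3 [1.5y] swap r/2=280/6907: DF=(1 − 280/6907·(0.958600+0.916200))/(1+280/6907) = 111/125 ≈ 0.888000
step 4 [2y] bond c/2=7/160: DF=(1646129/1600000 − 7/160·(0.958600+0.916200+0.888000))/(1+7/160) = 8699/10000 ≈ 0.869900
step 5 [2.5y] zero: DF = P = 8469/10000 ≈ 0.846900
step 6 [3y] bond c/2=1/50: DF=(115137/125000 − 1/50·(0.958600+0.916200+0.888000+0.869900+0.846900))/(1+1/50) = 1019/1250 ≈ 0.815200
step 7 [3.5y] bond c/2=3/160: DF=(180003/200000 − 3/160·(0.958600+0.916200+0.888000+0.869900+0.846900+0.815200))/(1+3/160) = 393/500 ≈ 0.786000
step 8 [4y] swap r/2=2325/68483: DF=(1 − 2325/68483·(0.958600+0.916200+0.888000+0.869900+0.846900+0.815200+0.786000))/(1+2325/68483) = 307/400 ≈ 0.767500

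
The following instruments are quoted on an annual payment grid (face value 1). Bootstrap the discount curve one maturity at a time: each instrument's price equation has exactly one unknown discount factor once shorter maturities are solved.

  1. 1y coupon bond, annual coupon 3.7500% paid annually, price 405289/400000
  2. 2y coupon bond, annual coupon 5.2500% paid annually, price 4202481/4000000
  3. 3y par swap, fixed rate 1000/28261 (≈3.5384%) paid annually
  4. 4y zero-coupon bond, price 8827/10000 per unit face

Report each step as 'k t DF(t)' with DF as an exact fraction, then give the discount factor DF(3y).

1 1 4883/5000
2 2 1899/2000
3 3 9/10
4 4 8827/10000
DF(3y) = 9/10 ≈ 0.900000

step 1 [1y] bond c/1=3/80: DF=(405289/400000 − 3/80·(0))/(1+3/80) = 4883/5000 ≈ 0.976600
step 2 [2y] bond c/1=21/400: DF=(4202481/4000000 − 21/400·(0.976600))/(1+21/400) = 1899/2000 ≈ 0.949500
step 3 [3y] swap r/1=1000/28261: DF=(1 − 1000/28261·(0.976600+0.949500))/(1+1000/28261) = 9/10 ≈ 0.900000
step 4 [4y] zero: DF = P = 8827/10000 ≈ 0.882700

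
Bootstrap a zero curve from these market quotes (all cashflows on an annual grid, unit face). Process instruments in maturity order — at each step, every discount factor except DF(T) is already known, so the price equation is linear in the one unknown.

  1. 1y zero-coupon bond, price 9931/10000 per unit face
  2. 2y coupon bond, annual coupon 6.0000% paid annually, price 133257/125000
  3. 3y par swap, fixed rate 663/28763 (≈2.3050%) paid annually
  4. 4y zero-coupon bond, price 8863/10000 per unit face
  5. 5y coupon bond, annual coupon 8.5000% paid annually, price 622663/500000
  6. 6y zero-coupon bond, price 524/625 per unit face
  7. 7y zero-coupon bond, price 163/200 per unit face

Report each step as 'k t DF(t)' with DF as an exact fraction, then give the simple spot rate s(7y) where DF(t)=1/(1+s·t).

1 1 9931/10000
2 2 1899/2000
3 3 9337/10000
4 4 8863/10000
5 5 853/1000
6 6 524/625
7 7 163/200
s(7y) = (1/(163/200) − 1)/(7) = 37/1141 ≈ 3.2428%

step 1 [1y] zero: DF = P = 9931/10000 ≈ 0.993100
step 2 [2y] bond c/1=3/50: DF=(133257/125000 − 3/50·(0.993100))/(1+3/50) = 1899/2000 ≈ 0.949500
step 3 [3y] swap r/1=663/28763: DF=(1 − 663/28763·(0.993100+0.949500))/(1+663/28763) = 9337/10000 ≈ 0.933700
step 4 [4y] zero: DF = P = 8863/10000 ≈ 0.886300
step 5 [5y] bond c/1=17/200: DF=(622663/500000 − 17/200·(0.993100+0.949500+0.933700+0.886300))/(1+17/200) = 853/1000 ≈ 0.853000
step 6 [6y] zero: DF = P = 524/625 ≈ 0.838400
step 7 [7y] zero: DF = P = 163/200 ≈ 0.815000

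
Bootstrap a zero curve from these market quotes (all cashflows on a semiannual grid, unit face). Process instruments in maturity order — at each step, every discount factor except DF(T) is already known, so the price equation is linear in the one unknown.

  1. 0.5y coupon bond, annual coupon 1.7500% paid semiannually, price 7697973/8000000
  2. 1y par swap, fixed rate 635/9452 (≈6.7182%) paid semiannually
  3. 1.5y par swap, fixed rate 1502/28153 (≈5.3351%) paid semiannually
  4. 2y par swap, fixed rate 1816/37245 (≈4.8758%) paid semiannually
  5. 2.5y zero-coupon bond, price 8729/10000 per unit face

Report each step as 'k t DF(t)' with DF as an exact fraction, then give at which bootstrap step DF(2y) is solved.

step 1 [0.5y] bond c/2=7/800: DF=(7697973/8000000 − 7/800·(0))/(1+7/800) = 9539/10000 ≈ 0.953900
step 2 [1y] swap r/2=635/18904: DF=(1 − 635/18904·(0.953900))/(1+635/18904) = 1873/2000 ≈ 0.936500
step 3 [1.5y] swap r/2=751/28153: DF=(1 − 751/28153·(0.953900+0.936500))/(1+751/28153) = 9249/10000 ≈ 0.924900
step 4 [2y] swap r/2=908/37245: DF=(1 − 908/37245·(0.953900+0.936500+0.924900))/(1+908/37245) = 2273/2500 ≈ 0.909200
step 5 [2.5y] zero: DF = P = 8729/10000 ≈ 0.872900

1 1/2 9539/10000
2 1 1873/2000
3 3/2 9249/10000
4 2 2273/2500
5 5/2 8729/10000
DF(2y) is solved at step 4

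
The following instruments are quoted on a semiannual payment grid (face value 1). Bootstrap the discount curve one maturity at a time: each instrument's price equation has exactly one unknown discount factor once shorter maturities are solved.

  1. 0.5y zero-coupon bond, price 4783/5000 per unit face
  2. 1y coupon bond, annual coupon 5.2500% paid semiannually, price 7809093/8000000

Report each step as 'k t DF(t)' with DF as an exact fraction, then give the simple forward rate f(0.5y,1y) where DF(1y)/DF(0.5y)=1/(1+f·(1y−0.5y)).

1 1/2 4783/5000
2 1 9267/10000
f(0.5y,1y) = ((4783/5000)/(9267/10000) − 1)/(1/2) = 598/9267 ≈ 6.4530%

step 1 [0.5y] zero: DF = P = 4783/5000 ≈ 0.956600
step 2 [1y] bond c/2=21/800: DF=(7809093/8000000 − 21/800·(0.956600))/(1+21/800) = 9267/10000 ≈ 0.926700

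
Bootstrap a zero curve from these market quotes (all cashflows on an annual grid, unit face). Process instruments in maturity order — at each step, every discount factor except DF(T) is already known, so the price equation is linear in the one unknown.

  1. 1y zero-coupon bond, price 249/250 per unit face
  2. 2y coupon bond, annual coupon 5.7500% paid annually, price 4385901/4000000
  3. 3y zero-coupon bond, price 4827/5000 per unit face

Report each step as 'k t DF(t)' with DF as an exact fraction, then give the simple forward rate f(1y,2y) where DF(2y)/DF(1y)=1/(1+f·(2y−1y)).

step 1 [1y] zero: DF = P = 249/250 ≈ 0.996000
step 2 [2y] bond c/1=23/400: DF=(4385901/4000000 − 23/400·(0.996000))/(1+23/400) = 9827/10000 ≈ 0.982700
step 3 [3y] zero: DF = P = 4827/5000 ≈ 0.965400

1 1 249/250
2 2 9827/10000
3 3 4827/5000
f(1y,2y) = ((249/250)/(9827/10000) − 1)/(1) = 133/9827 ≈ 1.3534%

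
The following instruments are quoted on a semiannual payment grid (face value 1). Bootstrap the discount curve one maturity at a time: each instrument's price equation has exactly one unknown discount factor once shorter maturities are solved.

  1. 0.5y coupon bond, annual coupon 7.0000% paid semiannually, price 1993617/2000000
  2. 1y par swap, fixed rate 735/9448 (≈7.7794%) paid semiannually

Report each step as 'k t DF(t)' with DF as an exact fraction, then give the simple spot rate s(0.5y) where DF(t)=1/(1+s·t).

step 1 [0.5y] bond c/2=7/200: DF=(1993617/2000000 − 7/200·(0))/(1+7/200) = 9631/10000 ≈ 0.963100
step 2 [1y] swap r/2=735/18896: DF=(1 − 735/18896·(0.963100))/(1+735/18896) = 1853/2000 ≈ 0.926500

1 1/2 9631/10000
2 1 1853/2000
s(0.5y) = (1/(9631/10000) − 1)/(1/2) = 738/9631 ≈ 7.6628%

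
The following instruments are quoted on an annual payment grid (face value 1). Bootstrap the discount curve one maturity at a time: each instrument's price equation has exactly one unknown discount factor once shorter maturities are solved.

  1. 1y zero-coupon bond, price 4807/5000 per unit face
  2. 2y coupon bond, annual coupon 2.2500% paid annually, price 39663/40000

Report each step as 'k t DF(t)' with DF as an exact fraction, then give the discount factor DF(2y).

step 1 [1y] zero: DF = P = 4807/5000 ≈ 0.961400
step 2 [2y] bond c/1=9/400: DF=(39663/40000 − 9/400·(0.961400))/(1+9/400) = 4743/5000 ≈ 0.948600

1 1 4807/5000
2 2 4743/5000
DF(2y) = 4743/5000 ≈ 0.948600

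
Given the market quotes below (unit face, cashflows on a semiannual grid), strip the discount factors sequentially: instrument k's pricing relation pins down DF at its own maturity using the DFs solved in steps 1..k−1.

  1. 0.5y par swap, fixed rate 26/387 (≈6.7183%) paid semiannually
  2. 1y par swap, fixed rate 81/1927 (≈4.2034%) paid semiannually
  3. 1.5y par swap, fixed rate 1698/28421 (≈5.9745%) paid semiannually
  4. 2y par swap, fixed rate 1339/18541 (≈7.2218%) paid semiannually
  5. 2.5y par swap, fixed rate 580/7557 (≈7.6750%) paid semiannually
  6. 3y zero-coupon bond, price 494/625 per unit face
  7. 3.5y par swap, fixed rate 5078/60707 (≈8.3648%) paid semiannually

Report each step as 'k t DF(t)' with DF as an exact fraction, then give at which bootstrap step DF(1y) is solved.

1 1/2 387/400
2 1 1919/2000
3 3/2 9151/10000
4 2 8661/10000
5 5/2 413/500
6 3 494/625
7 7/2 7461/10000
DF(1y) is solved at step 2

step 1 [0.5y] swap r/2=13/387: DF=(1 − 13/387·(0))/(1+13/387) = 387/400 ≈ 0.967500
step 2 [1y] swap r/2=81/3854: DF=(1 − 81/3854·(0.967500))/(1+81/3854) = 1919/2000 ≈ 0.959500
step 3 [1.5y] swap r/2=849/28421: DF=(1 − 849/28421·(0.967500+0.959500))/(1+849/28421) = 9151/10000 ≈ 0.915100
step 4 [2y] swap r/2=1339/37082: DF=(1 − 1339/37082·(0.967500+0.959500+0.915100))/(1+1339/37082) = 8661/10000 ≈ 0.866100
step 5 [2.5y] swap r/2=290/7557: DF=(1 − 290/7557·(0.967500+0.959500+0.915100+0.866100))/(1+290/7557) = 413/500 ≈ 0.826000
step 6 [3y] zero: DF = P = 494/625 ≈ 0.790400
step 7 [3.5y] swap r/2=2539/60707: DF=(1 − 2539/60707·(0.967500+0.959500+0.915100+0.866100+0.826000+0.790400))/(1+2539/60707) = 7461/10000 ≈ 0.746100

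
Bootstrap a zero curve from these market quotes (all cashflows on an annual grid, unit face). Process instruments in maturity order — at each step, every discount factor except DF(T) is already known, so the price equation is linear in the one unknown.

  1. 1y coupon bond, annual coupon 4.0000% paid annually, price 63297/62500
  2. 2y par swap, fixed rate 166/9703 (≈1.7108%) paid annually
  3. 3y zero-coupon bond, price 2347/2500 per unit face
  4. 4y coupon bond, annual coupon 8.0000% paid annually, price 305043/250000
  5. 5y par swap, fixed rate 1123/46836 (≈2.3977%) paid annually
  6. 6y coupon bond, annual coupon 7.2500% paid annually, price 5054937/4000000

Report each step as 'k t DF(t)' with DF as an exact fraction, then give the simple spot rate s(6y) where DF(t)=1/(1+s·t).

step 1 [1y] bond c/1=1/25: DF=(63297/62500 − 1/25·(0))/(1+1/25) = 4869/5000 ≈ 0.973800
step 2 [2y] swap r/1=166/9703: DF=(1 − 166/9703·(0.973800))/(1+166/9703) = 2417/2500 ≈ 0.966800
step 3 [3y] zero: DF = P = 2347/2500 ≈ 0.938800
step 4 [4y] bond c/1=2/25: DF=(305043/250000 − 2/25·(0.973800+0.966800+0.938800))/(1+2/25) = 1833/2000 ≈ 0.916500
step 5 [5y] swap r/1=1123/46836: DF=(1 − 1123/46836·(0.973800+0.966800+0.938800+0.916500))/(1+1123/46836) = 8877/10000 ≈ 0.887700
step 6 [6y] bond c/1=29/400: DF=(5054937/4000000 − 29/400·(0.973800+0.966800+0.938800+0.916500+0.887700))/(1+29/400) = 8617/10000 ≈ 0.861700

1 1 4869/5000
2 2 2417/2500
3 3 2347/2500
4 4 1833/2000
5 5 8877/10000
6 6 8617/10000
s(6y) = (1/(8617/10000) − 1)/(6) = 461/17234 ≈ 2.6749%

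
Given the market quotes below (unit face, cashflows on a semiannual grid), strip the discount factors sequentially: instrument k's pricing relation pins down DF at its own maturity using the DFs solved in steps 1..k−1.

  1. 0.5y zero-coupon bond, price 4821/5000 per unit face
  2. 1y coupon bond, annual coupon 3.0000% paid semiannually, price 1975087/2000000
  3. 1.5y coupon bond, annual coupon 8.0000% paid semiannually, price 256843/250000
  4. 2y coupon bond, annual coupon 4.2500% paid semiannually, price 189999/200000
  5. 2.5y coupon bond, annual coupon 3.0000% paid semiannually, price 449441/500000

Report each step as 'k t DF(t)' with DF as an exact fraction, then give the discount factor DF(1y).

step 1 [0.5y] zero: DF = P = 4821/5000 ≈ 0.964200
step 2 [1y] bond c/2=3/200: DF=(1975087/2000000 − 3/200·(0.964200))/(1+3/200) = 9587/10000 ≈ 0.958700
step 3 [1.5y] bond c/2=1/25: DF=(256843/250000 − 1/25·(0.964200+0.958700))/(1+1/25) = 9139/10000 ≈ 0.913900
step 4 [2y] bond c/2=17/800: DF=(189999/200000 − 17/800·(0.964200+0.958700+0.913900))/(1+17/800) = 1089/1250 ≈ 0.871200
step 5 [2.5y] bond c/2=3/200: DF=(449441/500000 − 3/200·(0.964200+0.958700+0.913900+0.871200))/(1+3/200) = 2077/2500 ≈ 0.830800

1 1/2 4821/5000
2 1 9587/10000
3 3/2 9139/10000
4 2 1089/1250
5 5/2 2077/2500
DF(1y) = 9587/10000 ≈ 0.958700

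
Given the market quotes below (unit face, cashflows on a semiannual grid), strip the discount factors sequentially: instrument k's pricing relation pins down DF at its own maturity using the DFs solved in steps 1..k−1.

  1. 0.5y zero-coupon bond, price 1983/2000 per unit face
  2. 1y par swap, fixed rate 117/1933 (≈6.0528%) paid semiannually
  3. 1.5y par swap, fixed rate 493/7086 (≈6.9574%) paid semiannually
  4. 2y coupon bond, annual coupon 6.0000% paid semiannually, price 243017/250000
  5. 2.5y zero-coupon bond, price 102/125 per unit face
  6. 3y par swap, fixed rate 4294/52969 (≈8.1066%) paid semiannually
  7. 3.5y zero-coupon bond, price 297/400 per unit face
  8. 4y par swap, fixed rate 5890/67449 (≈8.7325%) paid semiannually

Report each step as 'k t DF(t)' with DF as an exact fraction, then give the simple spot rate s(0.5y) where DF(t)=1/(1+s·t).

1 1/2 1983/2000
2 1 1883/2000
3 3/2 4507/5000
4 2 2153/2500
5 5/2 102/125
6 3 7853/10000
7 7/2 297/400
8 4 1411/2000
s(0.5y) = (1/(1983/2000) − 1)/(1/2) = 34/1983 ≈ 1.7146%

step 1 [0.5y] zero: DF = P = 1983/2000 ≈ 0.991500
step 2 [1y] swap r/2=117/3866: DF=(1 − 117/3866·(0.991500))/(1+117/3866) = 1883/2000 ≈ 0.941500
step 3 [1.5y] swap r/2=493/14172: DF=(1 − 493/14172·(0.991500+0.941500))/(1+493/14172) = 4507/5000 ≈ 0.901400
step 4 [2y] bond c/2=3/100: DF=(243017/250000 − 3/100·(0.991500+0.941500+0.901400))/(1+3/100) = 2153/2500 ≈ 0.861200
step 5 [2.5y] zero: DF = P = 102/125 ≈ 0.816000
step 6 [3y] swap r/2=2147/52969: DF=(1 − 2147/52969·(0.991500+0.941500+0.901400+0.861200+0.816000))/(1+2147/52969) = 7853/10000 ≈ 0.785300
step 7 [3.5y] zero: DF = P = 297/400 ≈ 0.742500
step 8 [4y] swap r/2=2945/67449: DF=(1 − 2945/67449·(0.991500+0.941500+0.901400+0.861200+0.816000+0.785300+0.742500))/(1+2945/67449) = 1411/2000 ≈ 0.705500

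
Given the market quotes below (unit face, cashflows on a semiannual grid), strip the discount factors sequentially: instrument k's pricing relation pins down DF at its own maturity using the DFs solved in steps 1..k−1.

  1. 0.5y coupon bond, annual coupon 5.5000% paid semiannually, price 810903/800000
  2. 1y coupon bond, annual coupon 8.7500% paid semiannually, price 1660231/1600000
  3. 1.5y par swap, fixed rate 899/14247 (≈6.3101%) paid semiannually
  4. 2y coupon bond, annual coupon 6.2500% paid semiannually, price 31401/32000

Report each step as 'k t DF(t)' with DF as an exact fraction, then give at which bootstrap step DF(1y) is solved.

step 1 [0.5y] bond c/2=11/400: DF=(810903/800000 − 11/400·(0))/(1+11/400) = 1973/2000 ≈ 0.986500
step 2 [1y] bond c/2=7/160: DF=(1660231/1600000 − 7/160·(0.986500))/(1+7/160) = 1191/1250 ≈ 0.952800
step 3 [1.5y] swap r/2=899/28494: DF=(1 − 899/28494·(0.986500+0.952800))/(1+899/28494) = 9101/10000 ≈ 0.910100
step 4 [2y] bond c/2=1/32: DF=(31401/32000 − 1/32·(0.986500+0.952800+0.910100))/(1+1/32) = 2163/2500 ≈ 0.865200

1 1/2 1973/2000
2 1 1191/1250
3 3/2 9101/10000
4 2 2163/2500
DF(1y) is solved at step 2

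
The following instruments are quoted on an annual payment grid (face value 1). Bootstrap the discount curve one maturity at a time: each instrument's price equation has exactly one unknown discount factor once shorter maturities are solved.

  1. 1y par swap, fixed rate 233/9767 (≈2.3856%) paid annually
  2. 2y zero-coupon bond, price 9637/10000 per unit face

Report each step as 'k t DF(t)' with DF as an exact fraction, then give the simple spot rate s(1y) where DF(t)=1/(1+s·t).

1 1 9767/10000
2 2 9637/10000
s(1y) = (1/(9767/10000) − 1)/(1) = 233/9767 ≈ 2.3856%

step 1 [1y] swap r/1=233/9767: DF=(1 − 233/9767·(0))/(1+233/9767) = 9767/10000 ≈ 0.976700
step 2 [2y] zero: DF = P = 9637/10000 ≈ 0.963700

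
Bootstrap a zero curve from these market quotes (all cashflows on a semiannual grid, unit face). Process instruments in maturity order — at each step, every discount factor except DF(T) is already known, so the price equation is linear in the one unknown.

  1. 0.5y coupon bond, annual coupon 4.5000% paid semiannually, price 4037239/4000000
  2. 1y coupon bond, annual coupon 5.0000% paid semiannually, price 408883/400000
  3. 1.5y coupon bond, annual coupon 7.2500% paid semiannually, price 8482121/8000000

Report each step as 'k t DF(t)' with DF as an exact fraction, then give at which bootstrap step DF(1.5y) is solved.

1 1/2 9871/10000
2 1 2433/2500
3 3/2 4773/5000
DF(1.5y) is solved at step 3

step 1 [0.5y] bond c/2=9/400: DF=(4037239/4000000 − 9/400·(0))/(1+9/400) = 9871/10000 ≈ 0.987100
step 2 [1y] bond c/2=1/40: DF=(408883/400000 − 1/40·(0.987100))/(1+1/40) = 2433/2500 ≈ 0.973200
step 3 [1.5y] bond c/2=29/800: DF=(8482121/8000000 − 29/800·(0.987100+0.973200))/(1+29/800) = 4773/5000 ≈ 0.954600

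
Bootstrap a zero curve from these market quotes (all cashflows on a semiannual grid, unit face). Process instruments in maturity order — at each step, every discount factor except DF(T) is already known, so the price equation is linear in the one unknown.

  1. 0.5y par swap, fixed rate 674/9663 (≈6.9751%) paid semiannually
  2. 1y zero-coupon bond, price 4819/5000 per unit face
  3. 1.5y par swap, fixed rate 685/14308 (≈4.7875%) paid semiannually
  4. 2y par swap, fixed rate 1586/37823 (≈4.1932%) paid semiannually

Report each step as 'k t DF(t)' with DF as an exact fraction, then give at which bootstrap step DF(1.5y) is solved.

step 1 [0.5y] swap r/2=337/9663: DF=(1 − 337/9663·(0))/(1+337/9663) = 9663/10000 ≈ 0.966300
step 2 [1y] zero: DF = P = 4819/5000 ≈ 0.963800
step 3 [1.5y] swap r/2=685/28616: DF=(1 − 685/28616·(0.966300+0.963800))/(1+685/28616) = 1863/2000 ≈ 0.931500
step 4 [2y] swap r/2=793/37823: DF=(1 − 793/37823·(0.966300+0.963800+0.931500))/(1+793/37823) = 9207/10000 ≈ 0.920700

1 1/2 9663/10000
2 1 4819/5000
3 3/2 1863/2000
4 2 9207/10000
DF(1.5y) is solved at step 3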